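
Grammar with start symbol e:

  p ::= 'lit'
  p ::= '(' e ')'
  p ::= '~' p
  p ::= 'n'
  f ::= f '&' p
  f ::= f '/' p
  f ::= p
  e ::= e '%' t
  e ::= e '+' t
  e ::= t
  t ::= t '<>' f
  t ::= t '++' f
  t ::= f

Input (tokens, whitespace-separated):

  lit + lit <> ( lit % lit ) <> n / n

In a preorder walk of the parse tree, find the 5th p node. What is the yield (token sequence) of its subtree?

lit

[e [e [t [f [p lit]]]] + [t [t [t [f [p lit]]] <> [f [p ( [e [e [t [f [p lit]]]] % [t [f [p lit]]]] )]]] <> [f [f [p n]] / [p n]]]]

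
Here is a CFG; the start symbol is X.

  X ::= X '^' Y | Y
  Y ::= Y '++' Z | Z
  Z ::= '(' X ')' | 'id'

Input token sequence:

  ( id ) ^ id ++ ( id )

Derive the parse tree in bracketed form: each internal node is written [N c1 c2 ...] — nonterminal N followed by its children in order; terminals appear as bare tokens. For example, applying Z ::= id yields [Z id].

X
X ^ Y
Y ^ Y
Z ^ Y
( X ) ^ Y
( Y ) ^ Y
( Z ) ^ Y
( id ) ^ Y
( id ) ^ Y ++ Z
( id ) ^ Z ++ Z
( id ) ^ id ++ Z
( id ) ^ id ++ ( X )
( id ) ^ id ++ ( Y )
( id ) ^ id ++ ( Z )
( id ) ^ id ++ ( id )

[X [X [Y [Z ( [X [Y [Z id]]] )]]] ^ [Y [Y [Z id]] ++ [Z ( [X [Y [Z id]]] )]]]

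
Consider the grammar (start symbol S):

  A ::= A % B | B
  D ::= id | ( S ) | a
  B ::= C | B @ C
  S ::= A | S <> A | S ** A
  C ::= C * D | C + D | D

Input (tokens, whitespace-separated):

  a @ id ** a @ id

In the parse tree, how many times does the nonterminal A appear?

2

[S [S [A [B [B [C [D a]]] @ [C [D id]]]]] ** [A [B [B [C [D a]]] @ [C [D id]]]]]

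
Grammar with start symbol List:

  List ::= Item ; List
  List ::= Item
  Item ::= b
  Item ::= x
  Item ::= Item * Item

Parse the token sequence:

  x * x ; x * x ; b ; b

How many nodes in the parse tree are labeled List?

[List [Item [Item x] * [Item x]] ; [List [Item [Item x] * [Item x]] ; [List [Item b] ; [List [Item b]]]]]

4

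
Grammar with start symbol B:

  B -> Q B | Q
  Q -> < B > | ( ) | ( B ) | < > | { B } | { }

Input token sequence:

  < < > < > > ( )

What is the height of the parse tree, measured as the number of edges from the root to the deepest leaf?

[B [Q < [B [Q < >] [B [Q < >]]] >] [B [Q ( )]]]

5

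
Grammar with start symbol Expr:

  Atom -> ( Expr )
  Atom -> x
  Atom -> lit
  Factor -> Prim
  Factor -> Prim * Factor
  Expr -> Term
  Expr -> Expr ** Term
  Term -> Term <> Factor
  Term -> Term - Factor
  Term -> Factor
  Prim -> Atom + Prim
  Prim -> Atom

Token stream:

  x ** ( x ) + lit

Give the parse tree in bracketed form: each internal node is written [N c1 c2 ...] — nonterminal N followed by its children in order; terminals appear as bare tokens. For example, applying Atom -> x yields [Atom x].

[Expr [Expr [Term [Factor [Prim [Atom x]]]]] ** [Term [Factor [Prim [Atom ( [Expr [Term [Factor [Prim [Atom x]]]]] )] + [Prim [Atom lit]]]]]]

Expr
Expr ** Term
Term ** Term
Factor ** Term
Prim ** Term
Atom ** Term
x ** Term
x ** Factor
x ** Prim
x ** Atom + Prim
x ** ( Expr ) + Prim
x ** ( Term ) + Prim
x ** ( Factor ) + Prim
x ** ( Prim ) + Prim
x ** ( Atom ) + Prim
x ** ( x ) + Prim
x ** ( x ) + Atom
x ** ( x ) + lit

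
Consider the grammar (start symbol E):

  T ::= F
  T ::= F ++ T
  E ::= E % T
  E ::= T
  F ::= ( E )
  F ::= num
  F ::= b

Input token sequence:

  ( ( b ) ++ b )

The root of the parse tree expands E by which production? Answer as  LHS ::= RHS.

[E [T [F ( [E [T [F ( [E [T [F b]]] )] ++ [T [F b]]]] )]]]

E ::= T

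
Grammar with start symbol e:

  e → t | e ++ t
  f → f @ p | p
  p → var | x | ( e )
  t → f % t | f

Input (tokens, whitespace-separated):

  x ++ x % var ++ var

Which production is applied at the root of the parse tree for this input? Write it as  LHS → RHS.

e → e ++ t

[e [e [e [t [f [p x]]]] ++ [t [f [p x]] % [t [f [p var]]]]] ++ [t [f [p var]]]]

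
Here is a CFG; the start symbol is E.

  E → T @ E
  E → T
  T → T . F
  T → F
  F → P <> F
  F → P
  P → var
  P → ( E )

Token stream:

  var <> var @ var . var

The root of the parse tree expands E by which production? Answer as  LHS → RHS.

E → T @ E

[E [T [F [P var] <> [F [P var]]]] @ [E [T [T [F [P var]]] . [F [P var]]]]]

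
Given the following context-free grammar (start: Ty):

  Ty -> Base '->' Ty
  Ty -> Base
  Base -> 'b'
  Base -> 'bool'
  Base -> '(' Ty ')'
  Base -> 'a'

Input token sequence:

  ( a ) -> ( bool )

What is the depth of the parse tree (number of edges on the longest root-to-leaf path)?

5

[Ty [Base ( [Ty [Base a]] )] -> [Ty [Base ( [Ty [Base bool]] )]]]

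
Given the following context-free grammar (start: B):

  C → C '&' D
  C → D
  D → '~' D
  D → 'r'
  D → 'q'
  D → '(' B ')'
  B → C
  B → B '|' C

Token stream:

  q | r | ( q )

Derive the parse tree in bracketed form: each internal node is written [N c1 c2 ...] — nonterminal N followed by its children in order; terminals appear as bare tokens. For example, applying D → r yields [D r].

[B [B [B [C [D q]]] | [C [D r]]] | [C [D ( [B [C [D q]]] )]]]

B
B | C
B | C | C
C | C | C
D | C | C
q | C | C
q | D | C
q | r | C
q | r | D
q | r | ( B )
q | r | ( C )
q | r | ( D )
q | r | ( q )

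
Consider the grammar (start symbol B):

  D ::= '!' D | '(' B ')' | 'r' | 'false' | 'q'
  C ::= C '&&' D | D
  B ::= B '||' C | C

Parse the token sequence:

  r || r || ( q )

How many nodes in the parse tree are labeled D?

[B [B [B [C [D r]]] || [C [D r]]] || [C [D ( [B [C [D q]]] )]]]

4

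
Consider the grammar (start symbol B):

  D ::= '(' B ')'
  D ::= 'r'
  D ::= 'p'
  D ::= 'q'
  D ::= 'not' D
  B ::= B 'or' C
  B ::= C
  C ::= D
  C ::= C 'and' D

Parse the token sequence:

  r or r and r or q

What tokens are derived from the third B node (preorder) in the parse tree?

r

[B [B [B [C [D r]]] or [C [C [D r]] and [D r]]] or [C [D q]]]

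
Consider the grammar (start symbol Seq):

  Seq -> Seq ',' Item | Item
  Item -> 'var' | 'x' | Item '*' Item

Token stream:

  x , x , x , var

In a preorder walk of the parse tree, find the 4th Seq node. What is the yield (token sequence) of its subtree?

[Seq [Seq [Seq [Seq [Item x]] , [Item x]] , [Item x]] , [Item var]]

x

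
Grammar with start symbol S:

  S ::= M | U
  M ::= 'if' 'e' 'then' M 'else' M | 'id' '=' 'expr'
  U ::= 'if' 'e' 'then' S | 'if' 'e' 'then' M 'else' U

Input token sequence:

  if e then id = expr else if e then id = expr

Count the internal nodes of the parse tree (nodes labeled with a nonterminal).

6

[S [U if e then [M id = expr] else [U if e then [S [M id = expr]]]]]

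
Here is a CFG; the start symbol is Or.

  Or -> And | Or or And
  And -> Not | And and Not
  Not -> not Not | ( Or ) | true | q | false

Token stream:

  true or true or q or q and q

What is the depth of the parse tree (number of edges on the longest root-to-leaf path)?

6

[Or [Or [Or [Or [And [Not true]]] or [And [Not true]]] or [And [Not q]]] or [And [And [Not q]] and [Not q]]]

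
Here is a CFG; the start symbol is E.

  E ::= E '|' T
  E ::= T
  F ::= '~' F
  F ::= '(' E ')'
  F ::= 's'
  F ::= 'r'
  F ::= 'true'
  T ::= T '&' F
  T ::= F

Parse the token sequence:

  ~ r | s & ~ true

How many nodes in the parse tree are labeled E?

2

[E [E [T [F ~ [F r]]]] | [T [T [F s]] & [F ~ [F true]]]]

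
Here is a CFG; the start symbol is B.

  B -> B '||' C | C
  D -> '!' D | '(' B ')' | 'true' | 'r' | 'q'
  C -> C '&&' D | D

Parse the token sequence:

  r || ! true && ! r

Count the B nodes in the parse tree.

2

[B [B [C [D r]]] || [C [C [D ! [D true]]] && [D ! [D r]]]]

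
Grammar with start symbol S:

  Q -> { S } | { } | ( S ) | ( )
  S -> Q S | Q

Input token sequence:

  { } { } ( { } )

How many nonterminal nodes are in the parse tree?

8

[S [Q { }] [S [Q { }] [S [Q ( [S [Q { }]] )]]]]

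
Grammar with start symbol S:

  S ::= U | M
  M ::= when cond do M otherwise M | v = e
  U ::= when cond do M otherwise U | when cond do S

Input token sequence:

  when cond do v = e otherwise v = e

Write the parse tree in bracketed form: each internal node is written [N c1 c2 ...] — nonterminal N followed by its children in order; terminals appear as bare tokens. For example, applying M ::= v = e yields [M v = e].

S
M
when cond do M otherwise M
when cond do v = e otherwise M
when cond do v = e otherwise v = e

[S [M when cond do [M v = e] otherwise [M v = e]]]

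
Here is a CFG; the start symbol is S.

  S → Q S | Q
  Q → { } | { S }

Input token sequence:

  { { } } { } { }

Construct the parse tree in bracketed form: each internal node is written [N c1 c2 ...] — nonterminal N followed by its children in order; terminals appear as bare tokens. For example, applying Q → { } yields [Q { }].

S
Q S
{ S } S
{ Q } S
{ { } } S
{ { } } Q S
{ { } } { } S
{ { } } { } Q
{ { } } { } { }

[S [Q { [S [Q { }]] }] [S [Q { }] [S [Q { }]]]]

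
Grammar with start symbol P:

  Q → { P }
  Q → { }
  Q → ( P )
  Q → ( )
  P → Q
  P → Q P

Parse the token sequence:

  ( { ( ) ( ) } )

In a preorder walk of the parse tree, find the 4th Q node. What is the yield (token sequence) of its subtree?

[P [Q ( [P [Q { [P [Q ( )] [P [Q ( )]]] }]] )]]

( )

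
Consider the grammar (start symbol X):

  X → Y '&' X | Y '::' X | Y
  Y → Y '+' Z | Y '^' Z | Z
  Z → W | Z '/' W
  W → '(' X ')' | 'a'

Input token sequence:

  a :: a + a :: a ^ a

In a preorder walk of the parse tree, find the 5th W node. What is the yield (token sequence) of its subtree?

a

[X [Y [Z [W a]]] :: [X [Y [Y [Z [W a]]] + [Z [W a]]] :: [X [Y [Y [Z [W a]]] ^ [Z [W a]]]]]]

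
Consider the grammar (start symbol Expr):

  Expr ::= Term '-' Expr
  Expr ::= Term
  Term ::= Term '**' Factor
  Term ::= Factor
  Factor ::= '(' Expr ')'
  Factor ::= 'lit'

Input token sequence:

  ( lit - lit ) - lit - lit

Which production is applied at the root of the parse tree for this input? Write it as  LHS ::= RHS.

Expr ::= Term '-' Expr

[Expr [Term [Factor ( [Expr [Term [Factor lit]] - [Expr [Term [Factor lit]]]] )]] - [Expr [Term [Factor lit]] - [Expr [Term [Factor lit]]]]]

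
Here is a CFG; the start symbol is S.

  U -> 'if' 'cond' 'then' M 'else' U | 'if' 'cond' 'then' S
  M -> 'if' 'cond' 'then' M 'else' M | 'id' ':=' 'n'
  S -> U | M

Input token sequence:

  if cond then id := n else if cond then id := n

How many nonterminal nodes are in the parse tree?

[S [U if cond then [M id := n] else [U if cond then [S [M id := n]]]]]

6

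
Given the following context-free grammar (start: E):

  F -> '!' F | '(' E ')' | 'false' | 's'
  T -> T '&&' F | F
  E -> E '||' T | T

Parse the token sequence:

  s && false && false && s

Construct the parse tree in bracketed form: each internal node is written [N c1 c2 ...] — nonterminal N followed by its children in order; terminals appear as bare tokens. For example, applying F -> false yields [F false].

[E [T [T [T [T [F s]] && [F false]] && [F false]] && [F s]]]

E
T
T && F
T && F && F
T && F && F && F
F && F && F && F
s && F && F && F
s && false && F && F
s && false && false && F
s && false && false && s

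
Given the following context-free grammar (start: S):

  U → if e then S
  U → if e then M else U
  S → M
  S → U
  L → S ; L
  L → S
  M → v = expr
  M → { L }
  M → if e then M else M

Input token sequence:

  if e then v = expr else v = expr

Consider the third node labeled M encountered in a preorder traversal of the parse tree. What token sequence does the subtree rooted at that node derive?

v = expr

[S [M if e then [M v = expr] else [M v = expr]]]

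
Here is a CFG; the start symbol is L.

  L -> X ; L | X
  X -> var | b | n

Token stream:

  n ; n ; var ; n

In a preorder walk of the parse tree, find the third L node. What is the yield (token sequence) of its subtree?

var ; n

[L [X n] ; [L [X n] ; [L [X var] ; [L [X n]]]]]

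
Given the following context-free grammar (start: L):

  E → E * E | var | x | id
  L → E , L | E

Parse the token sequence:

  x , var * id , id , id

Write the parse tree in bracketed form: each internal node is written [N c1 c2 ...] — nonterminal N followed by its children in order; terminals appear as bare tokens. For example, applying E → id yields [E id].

L
E , L
x , L
x , E , L
x , E * E , L
x , var * E , L
x , var * id , L
x , var * id , E , L
x , var * id , id , L
x , var * id , id , E
x , var * id , id , id

[L [E x] , [L [E [E var] * [E id]] , [L [E id] , [L [E id]]]]]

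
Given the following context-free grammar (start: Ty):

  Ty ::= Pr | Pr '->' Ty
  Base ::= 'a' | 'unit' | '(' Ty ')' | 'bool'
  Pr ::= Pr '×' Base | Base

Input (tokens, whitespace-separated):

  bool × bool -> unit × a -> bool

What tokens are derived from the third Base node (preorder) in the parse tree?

unit

[Ty [Pr [Pr [Base bool]] × [Base bool]] -> [Ty [Pr [Pr [Base unit]] × [Base a]] -> [Ty [Pr [Base bool]]]]]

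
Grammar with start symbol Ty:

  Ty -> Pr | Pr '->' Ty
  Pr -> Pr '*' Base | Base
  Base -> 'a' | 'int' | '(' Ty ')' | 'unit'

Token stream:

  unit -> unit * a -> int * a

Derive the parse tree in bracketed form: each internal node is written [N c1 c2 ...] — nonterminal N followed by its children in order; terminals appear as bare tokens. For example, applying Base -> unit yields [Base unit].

[Ty [Pr [Base unit]] -> [Ty [Pr [Pr [Base unit]] * [Base a]] -> [Ty [Pr [Pr [Base int]] * [Base a]]]]]

Ty
Pr -> Ty
Base -> Ty
unit -> Ty
unit -> Pr -> Ty
unit -> Pr * Base -> Ty
unit -> Base * Base -> Ty
unit -> unit * Base -> Ty
unit -> unit * a -> Ty
unit -> unit * a -> Pr
unit -> unit * a -> Pr * Base
unit -> unit * a -> Base * Base
unit -> unit * a -> int * Base
unit -> unit * a -> int * a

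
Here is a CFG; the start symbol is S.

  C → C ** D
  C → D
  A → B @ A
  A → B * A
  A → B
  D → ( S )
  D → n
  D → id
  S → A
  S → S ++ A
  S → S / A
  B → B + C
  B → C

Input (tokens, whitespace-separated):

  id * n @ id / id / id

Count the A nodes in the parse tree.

[S [S [S [A [B [C [D id]]] * [A [B [C [D n]]] @ [A [B [C [D id]]]]]]] / [A [B [C [D id]]]]] / [A [B [C [D id]]]]]

5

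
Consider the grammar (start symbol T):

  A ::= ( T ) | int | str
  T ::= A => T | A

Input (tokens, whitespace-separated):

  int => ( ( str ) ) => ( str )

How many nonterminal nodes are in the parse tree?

12

[T [A int] => [T [A ( [T [A ( [T [A str]] )]] )] => [T [A ( [T [A str]] )]]]]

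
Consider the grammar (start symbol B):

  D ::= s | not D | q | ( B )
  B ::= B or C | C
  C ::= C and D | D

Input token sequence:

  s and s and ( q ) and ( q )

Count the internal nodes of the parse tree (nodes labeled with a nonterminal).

[B [C [C [C [C [D s]] and [D s]] and [D ( [B [C [D q]]] )]] and [D ( [B [C [D q]]] )]]]

15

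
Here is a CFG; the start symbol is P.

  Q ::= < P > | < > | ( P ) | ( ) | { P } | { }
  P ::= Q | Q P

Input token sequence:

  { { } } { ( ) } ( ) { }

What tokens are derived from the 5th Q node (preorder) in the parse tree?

( )

[P [Q { [P [Q { }]] }] [P [Q { [P [Q ( )]] }] [P [Q ( )] [P [Q { }]]]]]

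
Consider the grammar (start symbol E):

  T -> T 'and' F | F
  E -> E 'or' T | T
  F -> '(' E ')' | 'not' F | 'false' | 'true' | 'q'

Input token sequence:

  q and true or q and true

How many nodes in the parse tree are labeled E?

[E [E [T [T [F q]] and [F true]]] or [T [T [F q]] and [F true]]]

2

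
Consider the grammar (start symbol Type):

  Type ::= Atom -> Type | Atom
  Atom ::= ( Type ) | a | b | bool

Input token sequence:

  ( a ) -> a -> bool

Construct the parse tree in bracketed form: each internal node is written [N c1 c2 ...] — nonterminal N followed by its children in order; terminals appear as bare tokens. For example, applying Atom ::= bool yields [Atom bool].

[Type [Atom ( [Type [Atom a]] )] -> [Type [Atom a] -> [Type [Atom bool]]]]

Type
Atom -> Type
( Type ) -> Type
( Atom ) -> Type
( a ) -> Type
( a ) -> Atom -> Type
( a ) -> a -> Type
( a ) -> a -> Atom
( a ) -> a -> bool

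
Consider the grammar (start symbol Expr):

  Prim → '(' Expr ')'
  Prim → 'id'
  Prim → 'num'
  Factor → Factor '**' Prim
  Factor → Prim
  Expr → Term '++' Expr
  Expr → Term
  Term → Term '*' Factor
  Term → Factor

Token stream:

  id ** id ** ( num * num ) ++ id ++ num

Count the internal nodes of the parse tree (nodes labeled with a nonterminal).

23

[Expr [Term [Factor [Factor [Factor [Prim id]] ** [Prim id]] ** [Prim ( [Expr [Term [Term [Factor [Prim num]]] * [Factor [Prim num]]]] )]]] ++ [Expr [Term [Factor [Prim id]]] ++ [Expr [Term [Factor [Prim num]]]]]]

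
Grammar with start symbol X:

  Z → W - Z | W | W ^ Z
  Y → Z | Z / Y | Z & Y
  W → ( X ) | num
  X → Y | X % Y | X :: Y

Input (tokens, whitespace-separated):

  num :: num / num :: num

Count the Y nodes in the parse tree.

4

[X [X [X [Y [Z [W num]]]] :: [Y [Z [W num]] / [Y [Z [W num]]]]] :: [Y [Z [W num]]]]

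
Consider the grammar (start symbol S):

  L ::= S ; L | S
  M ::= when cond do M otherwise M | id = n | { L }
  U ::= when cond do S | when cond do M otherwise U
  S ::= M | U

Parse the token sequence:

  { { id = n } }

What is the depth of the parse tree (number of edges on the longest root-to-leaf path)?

8

[S [M { [L [S [M { [L [S [M id = n]]] }]]] }]]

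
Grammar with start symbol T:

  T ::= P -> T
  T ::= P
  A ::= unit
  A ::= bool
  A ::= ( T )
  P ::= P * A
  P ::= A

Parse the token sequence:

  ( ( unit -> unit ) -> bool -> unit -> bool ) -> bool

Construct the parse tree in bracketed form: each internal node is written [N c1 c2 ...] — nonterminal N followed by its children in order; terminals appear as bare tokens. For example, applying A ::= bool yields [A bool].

[T [P [A ( [T [P [A ( [T [P [A unit]] -> [T [P [A unit]]]] )]] -> [T [P [A bool]] -> [T [P [A unit]] -> [T [P [A bool]]]]]] )]] -> [T [P [A bool]]]]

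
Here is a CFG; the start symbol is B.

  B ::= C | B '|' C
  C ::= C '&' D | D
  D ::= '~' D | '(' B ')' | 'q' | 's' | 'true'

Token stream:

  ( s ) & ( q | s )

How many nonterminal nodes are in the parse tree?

14

[B [C [C [D ( [B [C [D s]]] )]] & [D ( [B [B [C [D q]]] | [C [D s]]] )]]]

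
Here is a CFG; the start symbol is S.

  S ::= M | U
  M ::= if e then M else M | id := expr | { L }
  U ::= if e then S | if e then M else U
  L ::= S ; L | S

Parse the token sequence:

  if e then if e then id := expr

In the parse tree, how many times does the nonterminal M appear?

1

[S [U if e then [S [U if e then [S [M id := expr]]]]]]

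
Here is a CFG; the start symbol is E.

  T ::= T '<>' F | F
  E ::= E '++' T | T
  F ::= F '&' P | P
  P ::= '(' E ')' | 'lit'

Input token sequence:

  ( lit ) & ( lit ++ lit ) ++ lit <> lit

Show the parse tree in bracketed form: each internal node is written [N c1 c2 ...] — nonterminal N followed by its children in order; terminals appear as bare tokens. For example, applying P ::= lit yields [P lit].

[E [E [T [F [F [P ( [E [T [F [P lit]]]] )]] & [P ( [E [E [T [F [P lit]]]] ++ [T [F [P lit]]]] )]]]] ++ [T [T [F [P lit]]] <> [F [P lit]]]]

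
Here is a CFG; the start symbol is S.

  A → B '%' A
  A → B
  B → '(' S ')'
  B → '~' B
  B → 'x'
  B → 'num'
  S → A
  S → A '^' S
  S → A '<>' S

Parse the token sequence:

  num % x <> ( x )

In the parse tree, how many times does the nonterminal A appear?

4

[S [A [B num] % [A [B x]]] <> [S [A [B ( [S [A [B x]]] )]]]]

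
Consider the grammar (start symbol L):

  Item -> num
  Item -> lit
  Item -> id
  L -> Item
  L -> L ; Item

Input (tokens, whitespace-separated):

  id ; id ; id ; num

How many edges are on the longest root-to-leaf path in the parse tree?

5

[L [L [L [L [Item id]] ; [Item id]] ; [Item id]] ; [Item num]]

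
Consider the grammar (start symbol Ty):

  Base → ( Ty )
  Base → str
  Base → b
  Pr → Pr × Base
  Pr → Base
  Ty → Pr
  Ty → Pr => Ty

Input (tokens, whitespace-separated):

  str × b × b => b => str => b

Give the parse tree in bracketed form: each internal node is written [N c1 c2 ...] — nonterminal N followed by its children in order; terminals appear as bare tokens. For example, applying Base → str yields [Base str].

Ty
Pr => Ty
Pr × Base => Ty
Pr × Base × Base => Ty
Base × Base × Base => Ty
str × Base × Base => Ty
str × b × Base => Ty
str × b × b => Ty
str × b × b => Pr => Ty
str × b × b => Base => Ty
str × b × b => b => Ty
str × b × b => b => Pr => Ty
str × b × b => b => Base => Ty
str × b × b => b => str => Ty
str × b × b => b => str => Pr
str × b × b => b => str => Base
str × b × b => b => str => b

[Ty [Pr [Pr [Pr [Base str]] × [Base b]] × [Base b]] => [Ty [Pr [Base b]] => [Ty [Pr [Base str]] => [Ty [Pr [Base b]]]]]]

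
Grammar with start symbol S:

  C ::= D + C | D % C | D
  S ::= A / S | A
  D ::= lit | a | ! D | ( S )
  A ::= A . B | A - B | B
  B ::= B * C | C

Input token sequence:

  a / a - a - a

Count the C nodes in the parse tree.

4

[S [A [B [C [D a]]]] / [S [A [A [A [B [C [D a]]]] - [B [C [D a]]]] - [B [C [D a]]]]]]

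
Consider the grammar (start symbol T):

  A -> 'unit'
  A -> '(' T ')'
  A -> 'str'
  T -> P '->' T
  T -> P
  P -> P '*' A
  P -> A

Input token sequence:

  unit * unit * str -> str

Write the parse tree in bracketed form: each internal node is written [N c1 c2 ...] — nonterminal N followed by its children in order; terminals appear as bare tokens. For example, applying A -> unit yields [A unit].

[T [P [P [P [A unit]] * [A unit]] * [A str]] -> [T [P [A str]]]]

T
P -> T
P * A -> T
P * A * A -> T
A * A * A -> T
unit * A * A -> T
unit * unit * A -> T
unit * unit * str -> T
unit * unit * str -> P
unit * unit * str -> A
unit * unit * str -> str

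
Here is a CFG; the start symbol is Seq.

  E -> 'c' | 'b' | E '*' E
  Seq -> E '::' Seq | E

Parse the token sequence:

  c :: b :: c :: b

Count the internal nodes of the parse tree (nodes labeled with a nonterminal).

8

[Seq [E c] :: [Seq [E b] :: [Seq [E c] :: [Seq [E b]]]]]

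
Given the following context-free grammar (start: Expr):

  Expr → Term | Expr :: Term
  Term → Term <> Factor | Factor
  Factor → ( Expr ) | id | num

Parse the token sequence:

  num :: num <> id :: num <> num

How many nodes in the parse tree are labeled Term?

[Expr [Expr [Expr [Term [Factor num]]] :: [Term [Term [Factor num]] <> [Factor id]]] :: [Term [Term [Factor num]] <> [Factor num]]]

5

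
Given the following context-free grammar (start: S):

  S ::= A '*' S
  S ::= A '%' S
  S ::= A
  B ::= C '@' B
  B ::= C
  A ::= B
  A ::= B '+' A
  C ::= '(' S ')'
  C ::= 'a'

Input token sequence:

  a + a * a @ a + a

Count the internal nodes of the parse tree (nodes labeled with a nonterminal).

[S [A [B [C a]] + [A [B [C a]]]] * [S [A [B [C a] @ [B [C a]]] + [A [B [C a]]]]]]

16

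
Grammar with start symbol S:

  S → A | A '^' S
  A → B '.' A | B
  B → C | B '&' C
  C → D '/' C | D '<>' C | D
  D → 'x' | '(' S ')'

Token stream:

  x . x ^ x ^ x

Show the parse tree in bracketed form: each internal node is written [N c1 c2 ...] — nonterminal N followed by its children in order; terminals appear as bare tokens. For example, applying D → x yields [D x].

S
A ^ S
B . A ^ S
C . A ^ S
D . A ^ S
x . A ^ S
x . B ^ S
x . C ^ S
x . D ^ S
x . x ^ S
x . x ^ A ^ S
x . x ^ B ^ S
x . x ^ C ^ S
x . x ^ D ^ S
x . x ^ x ^ S
x . x ^ x ^ A
x . x ^ x ^ B
x . x ^ x ^ C
x . x ^ x ^ D
x . x ^ x ^ x

[S [A [B [C [D x]]] . [A [B [C [D x]]]]] ^ [S [A [B [C [D x]]]] ^ [S [A [B [C [D x]]]]]]]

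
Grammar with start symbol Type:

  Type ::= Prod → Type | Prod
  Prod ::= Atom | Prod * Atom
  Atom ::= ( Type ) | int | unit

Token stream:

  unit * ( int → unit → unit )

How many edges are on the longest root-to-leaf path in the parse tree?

8

[Type [Prod [Prod [Atom unit]] * [Atom ( [Type [Prod [Atom int]] → [Type [Prod [Atom unit]] → [Type [Prod [Atom unit]]]]] )]]]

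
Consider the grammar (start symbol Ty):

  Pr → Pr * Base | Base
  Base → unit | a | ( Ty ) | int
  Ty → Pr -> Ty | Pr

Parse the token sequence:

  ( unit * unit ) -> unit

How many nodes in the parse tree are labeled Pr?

[Ty [Pr [Base ( [Ty [Pr [Pr [Base unit]] * [Base unit]]] )]] -> [Ty [Pr [Base unit]]]]

4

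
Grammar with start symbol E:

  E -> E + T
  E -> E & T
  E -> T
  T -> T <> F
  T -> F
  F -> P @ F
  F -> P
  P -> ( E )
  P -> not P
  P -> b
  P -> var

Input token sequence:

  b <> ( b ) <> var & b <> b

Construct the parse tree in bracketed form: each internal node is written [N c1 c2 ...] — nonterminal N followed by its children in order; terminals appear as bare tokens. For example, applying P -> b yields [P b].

[E [E [T [T [T [F [P b]]] <> [F [P ( [E [T [F [P b]]]] )]]] <> [F [P var]]]] & [T [T [F [P b]]] <> [F [P b]]]]

E
E & T
T & T
T <> F & T
T <> F <> F & T
F <> F <> F & T
P <> F <> F & T
b <> F <> F & T
b <> P <> F & T
b <> ( E ) <> F & T
b <> ( T ) <> F & T
b <> ( F ) <> F & T
b <> ( P ) <> F & T
b <> ( b ) <> F & T
b <> ( b ) <> P & T
b <> ( b ) <> var & T
b <> ( b ) <> var & T <> F
b <> ( b ) <> var & F <> F
b <> ( b ) <> var & P <> F
b <> ( b ) <> var & b <> F
b <> ( b ) <> var & b <> P
b <> ( b ) <> var & b <> b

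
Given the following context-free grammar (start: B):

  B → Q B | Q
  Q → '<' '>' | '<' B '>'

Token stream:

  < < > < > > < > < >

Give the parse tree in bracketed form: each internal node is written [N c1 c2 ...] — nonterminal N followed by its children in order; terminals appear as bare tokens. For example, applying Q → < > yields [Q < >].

B
Q B
< B > B
< Q B > B
< < > B > B
< < > Q > B
< < > < > > B
< < > < > > Q B
< < > < > > < > B
< < > < > > < > Q
< < > < > > < > < >

[B [Q < [B [Q < >] [B [Q < >]]] >] [B [Q < >] [B [Q < >]]]]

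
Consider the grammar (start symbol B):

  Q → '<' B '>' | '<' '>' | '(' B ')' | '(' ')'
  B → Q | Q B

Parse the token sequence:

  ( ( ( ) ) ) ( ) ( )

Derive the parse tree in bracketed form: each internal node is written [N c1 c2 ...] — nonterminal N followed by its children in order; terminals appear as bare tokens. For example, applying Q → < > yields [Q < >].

B
Q B
( B ) B
( Q ) B
( ( B ) ) B
( ( Q ) ) B
( ( ( ) ) ) B
( ( ( ) ) ) Q B
( ( ( ) ) ) ( ) B
( ( ( ) ) ) ( ) Q
( ( ( ) ) ) ( ) ( )

[B [Q ( [B [Q ( [B [Q ( )]] )]] )] [B [Q ( )] [B [Q ( )]]]]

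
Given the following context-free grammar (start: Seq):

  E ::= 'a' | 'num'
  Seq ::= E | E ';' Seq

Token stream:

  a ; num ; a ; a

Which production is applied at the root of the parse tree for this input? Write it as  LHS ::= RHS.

[Seq [E a] ; [Seq [E num] ; [Seq [E a] ; [Seq [E a]]]]]

Seq ::= E ';' Seq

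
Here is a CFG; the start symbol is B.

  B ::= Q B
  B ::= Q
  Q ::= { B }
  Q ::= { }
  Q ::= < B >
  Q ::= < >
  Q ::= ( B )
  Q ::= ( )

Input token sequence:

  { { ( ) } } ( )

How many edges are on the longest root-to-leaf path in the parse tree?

[B [Q { [B [Q { [B [Q ( )]] }]] }] [B [Q ( )]]]

6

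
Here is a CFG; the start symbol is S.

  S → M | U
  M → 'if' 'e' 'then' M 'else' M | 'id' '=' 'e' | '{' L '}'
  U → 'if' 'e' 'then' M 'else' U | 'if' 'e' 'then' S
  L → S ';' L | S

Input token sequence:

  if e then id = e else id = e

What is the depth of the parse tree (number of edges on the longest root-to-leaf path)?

3

[S [M if e then [M id = e] else [M id = e]]]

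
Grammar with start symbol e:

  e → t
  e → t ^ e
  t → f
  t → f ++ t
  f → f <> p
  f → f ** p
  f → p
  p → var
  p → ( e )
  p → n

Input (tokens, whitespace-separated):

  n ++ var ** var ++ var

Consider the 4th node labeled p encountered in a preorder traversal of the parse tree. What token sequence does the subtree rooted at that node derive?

var

[e [t [f [p n]] ++ [t [f [f [p var]] ** [p var]] ++ [t [f [p var]]]]]]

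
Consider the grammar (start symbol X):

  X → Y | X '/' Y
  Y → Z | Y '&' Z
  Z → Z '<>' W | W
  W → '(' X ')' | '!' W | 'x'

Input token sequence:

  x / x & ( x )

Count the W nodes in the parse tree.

[X [X [Y [Z [W x]]]] / [Y [Y [Z [W x]]] & [Z [W ( [X [Y [Z [W x]]]] )]]]]

4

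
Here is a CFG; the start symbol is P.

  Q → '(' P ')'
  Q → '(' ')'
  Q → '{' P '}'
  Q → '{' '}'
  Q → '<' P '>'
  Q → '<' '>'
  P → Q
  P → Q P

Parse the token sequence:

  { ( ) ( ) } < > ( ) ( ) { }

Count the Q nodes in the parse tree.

[P [Q { [P [Q ( )] [P [Q ( )]]] }] [P [Q < >] [P [Q ( )] [P [Q ( )] [P [Q { }]]]]]]

7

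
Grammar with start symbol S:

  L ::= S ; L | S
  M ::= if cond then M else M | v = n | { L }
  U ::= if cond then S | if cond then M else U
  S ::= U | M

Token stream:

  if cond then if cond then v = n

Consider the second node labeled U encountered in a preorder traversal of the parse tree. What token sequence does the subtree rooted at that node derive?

[S [U if cond then [S [U if cond then [S [M v = n]]]]]]

if cond then v = n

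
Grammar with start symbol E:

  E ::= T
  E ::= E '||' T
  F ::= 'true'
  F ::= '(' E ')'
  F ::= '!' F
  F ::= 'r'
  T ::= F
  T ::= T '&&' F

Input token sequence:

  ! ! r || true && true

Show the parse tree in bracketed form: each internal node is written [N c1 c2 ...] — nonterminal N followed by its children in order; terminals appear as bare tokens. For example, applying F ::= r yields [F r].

[E [E [T [F ! [F ! [F r]]]]] || [T [T [F true]] && [F true]]]

E
E || T
T || T
F || T
! F || T
! ! F || T
! ! r || T
! ! r || T && F
! ! r || F && F
! ! r || true && F
! ! r || true && true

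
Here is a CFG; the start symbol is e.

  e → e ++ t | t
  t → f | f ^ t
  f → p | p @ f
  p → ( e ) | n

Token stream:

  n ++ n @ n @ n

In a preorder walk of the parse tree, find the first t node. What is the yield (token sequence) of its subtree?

n

[e [e [t [f [p n]]]] ++ [t [f [p n] @ [f [p n] @ [f [p n]]]]]]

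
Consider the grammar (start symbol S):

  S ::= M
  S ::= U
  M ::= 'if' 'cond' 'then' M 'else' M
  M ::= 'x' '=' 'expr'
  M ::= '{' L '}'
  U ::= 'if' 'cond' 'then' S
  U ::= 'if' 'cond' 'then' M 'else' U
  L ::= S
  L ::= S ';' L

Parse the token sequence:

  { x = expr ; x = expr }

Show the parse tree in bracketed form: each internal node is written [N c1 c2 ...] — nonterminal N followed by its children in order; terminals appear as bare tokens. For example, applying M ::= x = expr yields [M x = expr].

[S [M { [L [S [M x = expr]] ; [L [S [M x = expr]]]] }]]

S
M
{ L }
{ S ; L }
{ M ; L }
{ x = expr ; L }
{ x = expr ; S }
{ x = expr ; M }
{ x = expr ; x = expr }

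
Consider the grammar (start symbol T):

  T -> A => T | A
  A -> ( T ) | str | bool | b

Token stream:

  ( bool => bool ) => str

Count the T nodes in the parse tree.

4

[T [A ( [T [A bool] => [T [A bool]]] )] => [T [A str]]]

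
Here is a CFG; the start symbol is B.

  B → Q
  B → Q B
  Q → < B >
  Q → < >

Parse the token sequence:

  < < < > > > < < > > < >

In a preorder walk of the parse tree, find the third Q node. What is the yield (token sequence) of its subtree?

< >

[B [Q < [B [Q < [B [Q < >]] >]] >] [B [Q < [B [Q < >]] >] [B [Q < >]]]]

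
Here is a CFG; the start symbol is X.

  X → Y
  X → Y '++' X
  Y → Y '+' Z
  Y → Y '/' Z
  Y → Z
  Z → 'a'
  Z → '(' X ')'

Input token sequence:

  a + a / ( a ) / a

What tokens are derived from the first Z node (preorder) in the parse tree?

a

[X [Y [Y [Y [Y [Z a]] + [Z a]] / [Z ( [X [Y [Z a]]] )]] / [Z a]]]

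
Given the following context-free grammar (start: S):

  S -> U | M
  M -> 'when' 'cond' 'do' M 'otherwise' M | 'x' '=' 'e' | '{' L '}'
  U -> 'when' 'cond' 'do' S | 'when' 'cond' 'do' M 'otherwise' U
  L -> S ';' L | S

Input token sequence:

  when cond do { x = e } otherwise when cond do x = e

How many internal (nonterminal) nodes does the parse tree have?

9

[S [U when cond do [M { [L [S [M x = e]]] }] otherwise [U when cond do [S [M x = e]]]]]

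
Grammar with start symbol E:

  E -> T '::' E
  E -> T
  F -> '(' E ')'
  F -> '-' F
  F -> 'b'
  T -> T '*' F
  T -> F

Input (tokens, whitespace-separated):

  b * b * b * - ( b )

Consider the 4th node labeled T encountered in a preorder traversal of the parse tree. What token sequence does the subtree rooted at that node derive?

b

[E [T [T [T [T [F b]] * [F b]] * [F b]] * [F - [F ( [E [T [F b]]] )]]]]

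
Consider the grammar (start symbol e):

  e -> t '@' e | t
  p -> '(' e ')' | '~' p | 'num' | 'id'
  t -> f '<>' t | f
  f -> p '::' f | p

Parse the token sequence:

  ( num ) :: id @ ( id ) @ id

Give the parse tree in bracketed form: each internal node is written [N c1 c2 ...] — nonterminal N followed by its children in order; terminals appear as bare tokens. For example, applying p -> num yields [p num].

[e [t [f [p ( [e [t [f [p num]]]] )] :: [f [p id]]]] @ [e [t [f [p ( [e [t [f [p id]]]] )]]] @ [e [t [f [p id]]]]]]

e
t @ e
f @ e
p :: f @ e
( e ) :: f @ e
( t ) :: f @ e
( f ) :: f @ e
( p ) :: f @ e
( num ) :: f @ e
( num ) :: p @ e
( num ) :: id @ e
( num ) :: id @ t @ e
( num ) :: id @ f @ e
( num ) :: id @ p @ e
( num ) :: id @ ( e ) @ e
( num ) :: id @ ( t ) @ e
( num ) :: id @ ( f ) @ e
( num ) :: id @ ( p ) @ e
( num ) :: id @ ( id ) @ e
( num ) :: id @ ( id ) @ t
( num ) :: id @ ( id ) @ f
( num ) :: id @ ( id ) @ p
( num ) :: id @ ( id ) @ id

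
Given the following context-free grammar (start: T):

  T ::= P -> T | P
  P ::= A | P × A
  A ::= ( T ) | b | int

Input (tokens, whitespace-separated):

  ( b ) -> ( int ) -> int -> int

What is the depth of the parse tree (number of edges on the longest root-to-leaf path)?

7

[T [P [A ( [T [P [A b]]] )]] -> [T [P [A ( [T [P [A int]]] )]] -> [T [P [A int]] -> [T [P [A int]]]]]]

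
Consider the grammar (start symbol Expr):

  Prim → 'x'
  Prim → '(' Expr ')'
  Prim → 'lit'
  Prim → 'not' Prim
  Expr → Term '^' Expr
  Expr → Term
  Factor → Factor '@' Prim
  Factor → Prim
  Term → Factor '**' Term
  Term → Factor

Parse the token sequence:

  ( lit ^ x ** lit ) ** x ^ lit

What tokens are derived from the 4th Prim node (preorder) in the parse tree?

[Expr [Term [Factor [Prim ( [Expr [Term [Factor [Prim lit]]] ^ [Expr [Term [Factor [Prim x]] ** [Term [Factor [Prim lit]]]]]] )]] ** [Term [Factor [Prim x]]]] ^ [Expr [Term [Factor [Prim lit]]]]]

lit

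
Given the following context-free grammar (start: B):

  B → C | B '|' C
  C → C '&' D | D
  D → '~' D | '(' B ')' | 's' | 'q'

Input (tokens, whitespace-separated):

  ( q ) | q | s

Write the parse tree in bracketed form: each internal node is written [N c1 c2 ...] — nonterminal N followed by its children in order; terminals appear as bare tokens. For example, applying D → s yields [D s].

B
B | C
B | C | C
C | C | C
D | C | C
( B ) | C | C
( C ) | C | C
( D ) | C | C
( q ) | C | C
( q ) | D | C
( q ) | q | C
( q ) | q | D
( q ) | q | s

[B [B [B [C [D ( [B [C [D q]]] )]]] | [C [D q]]] | [C [D s]]]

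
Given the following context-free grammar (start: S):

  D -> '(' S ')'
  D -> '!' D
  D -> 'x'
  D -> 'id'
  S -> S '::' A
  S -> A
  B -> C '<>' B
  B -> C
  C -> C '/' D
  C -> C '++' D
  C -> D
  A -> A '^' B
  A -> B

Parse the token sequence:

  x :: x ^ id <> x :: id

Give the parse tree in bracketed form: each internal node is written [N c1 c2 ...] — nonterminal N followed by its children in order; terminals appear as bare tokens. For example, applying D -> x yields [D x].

S
S :: A
S :: A :: A
A :: A :: A
B :: A :: A
C :: A :: A
D :: A :: A
x :: A :: A
x :: A ^ B :: A
x :: B ^ B :: A
x :: C ^ B :: A
x :: D ^ B :: A
x :: x ^ B :: A
x :: x ^ C <> B :: A
x :: x ^ D <> B :: A
x :: x ^ id <> B :: A
x :: x ^ id <> C :: A
x :: x ^ id <> D :: A
x :: x ^ id <> x :: A
x :: x ^ id <> x :: B
x :: x ^ id <> x :: C
x :: x ^ id <> x :: D
x :: x ^ id <> x :: id

[S [S [S [A [B [C [D x]]]]] :: [A [A [B [C [D x]]]] ^ [B [C [D id]] <> [B [C [D x]]]]]] :: [A [B [C [D id]]]]]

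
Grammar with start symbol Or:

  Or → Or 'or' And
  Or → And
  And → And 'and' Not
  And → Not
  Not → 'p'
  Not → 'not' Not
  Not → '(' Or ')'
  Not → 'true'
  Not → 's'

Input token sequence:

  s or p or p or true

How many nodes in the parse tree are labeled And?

4

[Or [Or [Or [Or [And [Not s]]] or [And [Not p]]] or [And [Not p]]] or [And [Not true]]]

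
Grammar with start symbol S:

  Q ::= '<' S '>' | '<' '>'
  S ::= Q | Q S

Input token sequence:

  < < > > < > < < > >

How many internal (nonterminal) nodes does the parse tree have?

10

[S [Q < [S [Q < >]] >] [S [Q < >] [S [Q < [S [Q < >]] >]]]]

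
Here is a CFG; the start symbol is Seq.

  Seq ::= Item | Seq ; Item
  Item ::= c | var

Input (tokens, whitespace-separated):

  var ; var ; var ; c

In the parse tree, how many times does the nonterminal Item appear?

4

[Seq [Seq [Seq [Seq [Item var]] ; [Item var]] ; [Item var]] ; [Item c]]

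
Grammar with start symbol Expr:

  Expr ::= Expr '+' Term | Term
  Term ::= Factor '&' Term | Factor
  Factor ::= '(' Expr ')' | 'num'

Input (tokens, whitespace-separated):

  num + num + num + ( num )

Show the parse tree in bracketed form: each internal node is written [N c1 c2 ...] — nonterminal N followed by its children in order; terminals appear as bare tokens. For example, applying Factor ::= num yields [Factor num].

[Expr [Expr [Expr [Expr [Term [Factor num]]] + [Term [Factor num]]] + [Term [Factor num]]] + [Term [Factor ( [Expr [Term [Factor num]]] )]]]

Expr
Expr + Term
Expr + Term + Term
Expr + Term + Term + Term
Term + Term + Term + Term
Factor + Term + Term + Term
num + Term + Term + Term
num + Factor + Term + Term
num + num + Term + Term
num + num + Factor + Term
num + num + num + Term
num + num + num + Factor
num + num + num + ( Expr )
num + num + num + ( Term )
num + num + num + ( Factor )
num + num + num + ( num )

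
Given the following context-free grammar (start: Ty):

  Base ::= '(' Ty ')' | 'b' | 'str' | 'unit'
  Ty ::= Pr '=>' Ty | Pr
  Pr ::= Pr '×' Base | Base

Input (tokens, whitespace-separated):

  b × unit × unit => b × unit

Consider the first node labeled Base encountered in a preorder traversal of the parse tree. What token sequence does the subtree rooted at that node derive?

[Ty [Pr [Pr [Pr [Base b]] × [Base unit]] × [Base unit]] => [Ty [Pr [Pr [Base b]] × [Base unit]]]]

b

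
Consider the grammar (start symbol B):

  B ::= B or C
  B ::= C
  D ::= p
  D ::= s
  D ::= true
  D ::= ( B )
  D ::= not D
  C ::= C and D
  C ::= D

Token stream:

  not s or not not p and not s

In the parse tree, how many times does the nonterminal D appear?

7

[B [B [C [D not [D s]]]] or [C [C [D not [D not [D p]]]] and [D not [D s]]]]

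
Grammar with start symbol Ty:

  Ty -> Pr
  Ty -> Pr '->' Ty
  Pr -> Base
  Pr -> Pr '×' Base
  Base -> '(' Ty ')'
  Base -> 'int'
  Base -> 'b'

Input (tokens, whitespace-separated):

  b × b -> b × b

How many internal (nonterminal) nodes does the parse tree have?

10

[Ty [Pr [Pr [Base b]] × [Base b]] -> [Ty [Pr [Pr [Base b]] × [Base b]]]]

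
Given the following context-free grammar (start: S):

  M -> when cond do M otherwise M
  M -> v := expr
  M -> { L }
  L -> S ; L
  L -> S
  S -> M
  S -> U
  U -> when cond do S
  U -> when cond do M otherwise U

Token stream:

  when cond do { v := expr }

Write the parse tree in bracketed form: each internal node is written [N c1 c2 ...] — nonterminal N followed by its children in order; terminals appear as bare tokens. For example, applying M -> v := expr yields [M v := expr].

[S [U when cond do [S [M { [L [S [M v := expr]]] }]]]]

S
U
when cond do S
when cond do M
when cond do { L }
when cond do { S }
when cond do { M }
when cond do { v := expr }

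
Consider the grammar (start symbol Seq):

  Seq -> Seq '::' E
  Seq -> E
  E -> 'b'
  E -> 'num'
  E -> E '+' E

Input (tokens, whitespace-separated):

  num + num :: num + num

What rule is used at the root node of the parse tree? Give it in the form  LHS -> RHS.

Seq -> Seq '::' E

[Seq [Seq [E [E num] + [E num]]] :: [E [E num] + [E num]]]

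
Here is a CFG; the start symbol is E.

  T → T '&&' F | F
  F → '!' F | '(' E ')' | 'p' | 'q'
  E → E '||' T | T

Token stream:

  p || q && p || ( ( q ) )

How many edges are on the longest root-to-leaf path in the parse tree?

[E [E [E [T [F p]]] || [T [T [F q]] && [F p]]] || [T [F ( [E [T [F ( [E [T [F q]]] )]]] )]]]

9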